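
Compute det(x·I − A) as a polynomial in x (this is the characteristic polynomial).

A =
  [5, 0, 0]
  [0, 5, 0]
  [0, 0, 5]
x^3 - 15*x^2 + 75*x - 125

Expanding det(x·I − A) (e.g. by cofactor expansion or by noting that A is similar to its Jordan form J, which has the same characteristic polynomial as A) gives
  χ_A(x) = x^3 - 15*x^2 + 75*x - 125
which factors as (x - 5)^3. The eigenvalues (with algebraic multiplicities) are λ = 5 with multiplicity 3.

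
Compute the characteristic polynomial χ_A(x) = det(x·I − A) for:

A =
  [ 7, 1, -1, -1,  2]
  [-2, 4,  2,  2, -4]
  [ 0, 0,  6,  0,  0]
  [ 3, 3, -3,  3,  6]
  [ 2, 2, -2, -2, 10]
x^5 - 30*x^4 + 360*x^3 - 2160*x^2 + 6480*x - 7776

Expanding det(x·I − A) (e.g. by cofactor expansion or by noting that A is similar to its Jordan form J, which has the same characteristic polynomial as A) gives
  χ_A(x) = x^5 - 30*x^4 + 360*x^3 - 2160*x^2 + 6480*x - 7776
which factors as (x - 6)^5. The eigenvalues (with algebraic multiplicities) are λ = 6 with multiplicity 5.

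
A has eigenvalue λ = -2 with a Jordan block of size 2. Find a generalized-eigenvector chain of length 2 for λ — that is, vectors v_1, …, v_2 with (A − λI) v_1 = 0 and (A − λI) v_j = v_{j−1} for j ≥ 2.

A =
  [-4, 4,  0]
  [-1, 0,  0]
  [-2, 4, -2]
A Jordan chain for λ = -2 of length 2:
v_1 = (-2, -1, -2)ᵀ
v_2 = (1, 0, 0)ᵀ

Let N = A − (-2)·I. We want v_2 with N^2 v_2 = 0 but N^1 v_2 ≠ 0; then v_{j-1} := N · v_j for j = 2, …, 2.

Pick v_2 = (1, 0, 0)ᵀ.
Then v_1 = N · v_2 = (-2, -1, -2)ᵀ.

Sanity check: (A − (-2)·I) v_1 = (0, 0, 0)ᵀ = 0. ✓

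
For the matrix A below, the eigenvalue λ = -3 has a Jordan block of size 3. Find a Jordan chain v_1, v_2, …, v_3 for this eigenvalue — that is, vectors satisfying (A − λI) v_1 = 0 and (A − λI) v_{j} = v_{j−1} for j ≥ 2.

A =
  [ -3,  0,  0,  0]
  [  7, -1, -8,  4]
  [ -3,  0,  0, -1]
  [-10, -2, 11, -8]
A Jordan chain for λ = -3 of length 3:
v_1 = (0, -2, 1, 3)ᵀ
v_2 = (0, 7, -3, -10)ᵀ
v_3 = (1, 0, 0, 0)ᵀ

Let N = A − (-3)·I. We want v_3 with N^3 v_3 = 0 but N^2 v_3 ≠ 0; then v_{j-1} := N · v_j for j = 3, …, 2.

Pick v_3 = (1, 0, 0, 0)ᵀ.
Then v_2 = N · v_3 = (0, 7, -3, -10)ᵀ.
Then v_1 = N · v_2 = (0, -2, 1, 3)ᵀ.

Sanity check: (A − (-3)·I) v_1 = (0, 0, 0, 0)ᵀ = 0. ✓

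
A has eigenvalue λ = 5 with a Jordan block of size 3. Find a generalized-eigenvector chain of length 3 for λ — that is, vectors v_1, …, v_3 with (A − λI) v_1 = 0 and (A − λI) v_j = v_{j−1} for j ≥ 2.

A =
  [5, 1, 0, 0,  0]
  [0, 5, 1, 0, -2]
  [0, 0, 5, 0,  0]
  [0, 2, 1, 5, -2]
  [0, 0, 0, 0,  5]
A Jordan chain for λ = 5 of length 3:
v_1 = (1, 0, 0, 2, 0)ᵀ
v_2 = (0, 1, 0, 1, 0)ᵀ
v_3 = (0, 0, 1, 0, 0)ᵀ

Let N = A − (5)·I. We want v_3 with N^3 v_3 = 0 but N^2 v_3 ≠ 0; then v_{j-1} := N · v_j for j = 3, …, 2.

Pick v_3 = (0, 0, 1, 0, 0)ᵀ.
Then v_2 = N · v_3 = (0, 1, 0, 1, 0)ᵀ.
Then v_1 = N · v_2 = (1, 0, 0, 2, 0)ᵀ.

Sanity check: (A − (5)·I) v_1 = (0, 0, 0, 0, 0)ᵀ = 0. ✓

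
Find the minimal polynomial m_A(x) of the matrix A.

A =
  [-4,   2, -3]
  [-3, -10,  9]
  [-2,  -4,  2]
x^3 + 12*x^2 + 48*x + 64

The characteristic polynomial is χ_A(x) = (x + 4)^3, so the eigenvalues are known. The minimal polynomial is
  m_A(x) = Π_λ (x − λ)^{k_λ}
where k_λ is the size of the *largest* Jordan block for λ (equivalently, the smallest k with (A − λI)^k v = 0 for every generalised eigenvector v of λ).

  λ = -4: largest Jordan block has size 3, contributing (x + 4)^3

So m_A(x) = (x + 4)^3 = x^3 + 12*x^2 + 48*x + 64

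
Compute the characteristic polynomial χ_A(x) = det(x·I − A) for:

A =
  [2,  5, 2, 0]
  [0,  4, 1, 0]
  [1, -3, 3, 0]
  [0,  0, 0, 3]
x^4 - 12*x^3 + 54*x^2 - 108*x + 81

Expanding det(x·I − A) (e.g. by cofactor expansion or by noting that A is similar to its Jordan form J, which has the same characteristic polynomial as A) gives
  χ_A(x) = x^4 - 12*x^3 + 54*x^2 - 108*x + 81
which factors as (x - 3)^4. The eigenvalues (with algebraic multiplicities) are λ = 3 with multiplicity 4.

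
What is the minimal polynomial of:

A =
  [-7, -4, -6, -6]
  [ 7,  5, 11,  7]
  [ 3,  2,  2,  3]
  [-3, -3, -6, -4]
x^3 + 3*x^2 + 3*x + 1

The characteristic polynomial is χ_A(x) = (x + 1)^4, so the eigenvalues are known. The minimal polynomial is
  m_A(x) = Π_λ (x − λ)^{k_λ}
where k_λ is the size of the *largest* Jordan block for λ (equivalently, the smallest k with (A − λI)^k v = 0 for every generalised eigenvector v of λ).

  λ = -1: largest Jordan block has size 3, contributing (x + 1)^3

So m_A(x) = (x + 1)^3 = x^3 + 3*x^2 + 3*x + 1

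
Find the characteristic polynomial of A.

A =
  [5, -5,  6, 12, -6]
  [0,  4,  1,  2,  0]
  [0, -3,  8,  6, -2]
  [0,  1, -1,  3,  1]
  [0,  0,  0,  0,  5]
x^5 - 25*x^4 + 250*x^3 - 1250*x^2 + 3125*x - 3125

Expanding det(x·I − A) (e.g. by cofactor expansion or by noting that A is similar to its Jordan form J, which has the same characteristic polynomial as A) gives
  χ_A(x) = x^5 - 25*x^4 + 250*x^3 - 1250*x^2 + 3125*x - 3125
which factors as (x - 5)^5. The eigenvalues (with algebraic multiplicities) are λ = 5 with multiplicity 5.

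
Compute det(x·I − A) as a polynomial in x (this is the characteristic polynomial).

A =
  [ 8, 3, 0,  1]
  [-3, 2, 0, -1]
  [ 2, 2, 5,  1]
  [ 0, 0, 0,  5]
x^4 - 20*x^3 + 150*x^2 - 500*x + 625

Expanding det(x·I − A) (e.g. by cofactor expansion or by noting that A is similar to its Jordan form J, which has the same characteristic polynomial as A) gives
  χ_A(x) = x^4 - 20*x^3 + 150*x^2 - 500*x + 625
which factors as (x - 5)^4. The eigenvalues (with algebraic multiplicities) are λ = 5 with multiplicity 4.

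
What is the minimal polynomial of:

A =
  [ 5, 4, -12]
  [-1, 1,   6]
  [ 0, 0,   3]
x^2 - 6*x + 9

The characteristic polynomial is χ_A(x) = (x - 3)^3, so the eigenvalues are known. The minimal polynomial is
  m_A(x) = Π_λ (x − λ)^{k_λ}
where k_λ is the size of the *largest* Jordan block for λ (equivalently, the smallest k with (A − λI)^k v = 0 for every generalised eigenvector v of λ).

  λ = 3: largest Jordan block has size 2, contributing (x − 3)^2

So m_A(x) = (x - 3)^2 = x^2 - 6*x + 9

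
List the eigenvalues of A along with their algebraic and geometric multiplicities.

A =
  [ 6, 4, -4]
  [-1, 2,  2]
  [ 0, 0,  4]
λ = 4: alg = 3, geom = 2

Step 1 — factor the characteristic polynomial to read off the algebraic multiplicities:
  χ_A(x) = (x - 4)^3

Step 2 — compute geometric multiplicities via the rank-nullity identity g(λ) = n − rank(A − λI):
  rank(A − (4)·I) = 1, so dim ker(A − (4)·I) = n − 1 = 2

Summary:
  λ = 4: algebraic multiplicity = 3, geometric multiplicity = 2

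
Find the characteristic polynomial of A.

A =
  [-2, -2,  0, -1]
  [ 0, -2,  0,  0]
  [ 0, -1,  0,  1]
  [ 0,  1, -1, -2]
x^4 + 6*x^3 + 13*x^2 + 12*x + 4

Expanding det(x·I − A) (e.g. by cofactor expansion or by noting that A is similar to its Jordan form J, which has the same characteristic polynomial as A) gives
  χ_A(x) = x^4 + 6*x^3 + 13*x^2 + 12*x + 4
which factors as (x + 1)^2*(x + 2)^2. The eigenvalues (with algebraic multiplicities) are λ = -2 with multiplicity 2, λ = -1 with multiplicity 2.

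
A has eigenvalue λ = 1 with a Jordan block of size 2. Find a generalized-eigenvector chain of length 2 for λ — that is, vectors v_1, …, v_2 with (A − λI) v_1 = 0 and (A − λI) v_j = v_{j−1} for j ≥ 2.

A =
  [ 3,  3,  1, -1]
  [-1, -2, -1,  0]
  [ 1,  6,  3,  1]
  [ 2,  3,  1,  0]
A Jordan chain for λ = 1 of length 2:
v_1 = (2, -1, 1, 2)ᵀ
v_2 = (1, 0, 0, 0)ᵀ

Let N = A − (1)·I. We want v_2 with N^2 v_2 = 0 but N^1 v_2 ≠ 0; then v_{j-1} := N · v_j for j = 2, …, 2.

Pick v_2 = (1, 0, 0, 0)ᵀ.
Then v_1 = N · v_2 = (2, -1, 1, 2)ᵀ.

Sanity check: (A − (1)·I) v_1 = (0, 0, 0, 0)ᵀ = 0. ✓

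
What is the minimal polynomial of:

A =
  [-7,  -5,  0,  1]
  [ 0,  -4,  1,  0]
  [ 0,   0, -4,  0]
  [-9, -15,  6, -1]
x^3 + 12*x^2 + 48*x + 64

The characteristic polynomial is χ_A(x) = (x + 4)^4, so the eigenvalues are known. The minimal polynomial is
  m_A(x) = Π_λ (x − λ)^{k_λ}
where k_λ is the size of the *largest* Jordan block for λ (equivalently, the smallest k with (A − λI)^k v = 0 for every generalised eigenvector v of λ).

  λ = -4: largest Jordan block has size 3, contributing (x + 4)^3

So m_A(x) = (x + 4)^3 = x^3 + 12*x^2 + 48*x + 64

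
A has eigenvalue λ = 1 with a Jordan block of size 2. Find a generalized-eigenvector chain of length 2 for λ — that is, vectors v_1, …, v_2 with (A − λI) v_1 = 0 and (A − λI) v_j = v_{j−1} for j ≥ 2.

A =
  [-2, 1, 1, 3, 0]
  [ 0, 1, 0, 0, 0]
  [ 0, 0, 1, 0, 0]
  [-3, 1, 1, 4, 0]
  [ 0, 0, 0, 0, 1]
A Jordan chain for λ = 1 of length 2:
v_1 = (-3, 0, 0, -3, 0)ᵀ
v_2 = (1, 0, 0, 0, 0)ᵀ

Let N = A − (1)·I. We want v_2 with N^2 v_2 = 0 but N^1 v_2 ≠ 0; then v_{j-1} := N · v_j for j = 2, …, 2.

Pick v_2 = (1, 0, 0, 0, 0)ᵀ.
Then v_1 = N · v_2 = (-3, 0, 0, -3, 0)ᵀ.

Sanity check: (A − (1)·I) v_1 = (0, 0, 0, 0, 0)ᵀ = 0. ✓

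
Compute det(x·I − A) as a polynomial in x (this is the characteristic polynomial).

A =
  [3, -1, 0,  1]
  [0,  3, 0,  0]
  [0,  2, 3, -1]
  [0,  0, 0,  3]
x^4 - 12*x^3 + 54*x^2 - 108*x + 81

Expanding det(x·I − A) (e.g. by cofactor expansion or by noting that A is similar to its Jordan form J, which has the same characteristic polynomial as A) gives
  χ_A(x) = x^4 - 12*x^3 + 54*x^2 - 108*x + 81
which factors as (x - 3)^4. The eigenvalues (with algebraic multiplicities) are λ = 3 with multiplicity 4.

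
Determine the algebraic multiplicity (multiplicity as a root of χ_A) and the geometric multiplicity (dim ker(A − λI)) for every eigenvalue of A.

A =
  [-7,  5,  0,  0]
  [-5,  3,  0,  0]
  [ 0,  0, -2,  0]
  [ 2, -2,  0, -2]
λ = -2: alg = 4, geom = 3

Step 1 — factor the characteristic polynomial to read off the algebraic multiplicities:
  χ_A(x) = (x + 2)^4

Step 2 — compute geometric multiplicities via the rank-nullity identity g(λ) = n − rank(A − λI):
  rank(A − (-2)·I) = 1, so dim ker(A − (-2)·I) = n − 1 = 3

Summary:
  λ = -2: algebraic multiplicity = 4, geometric multiplicity = 3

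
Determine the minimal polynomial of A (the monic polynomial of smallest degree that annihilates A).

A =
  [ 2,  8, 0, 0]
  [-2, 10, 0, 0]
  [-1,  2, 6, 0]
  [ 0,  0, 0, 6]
x^2 - 12*x + 36

The characteristic polynomial is χ_A(x) = (x - 6)^4, so the eigenvalues are known. The minimal polynomial is
  m_A(x) = Π_λ (x − λ)^{k_λ}
where k_λ is the size of the *largest* Jordan block for λ (equivalently, the smallest k with (A − λI)^k v = 0 for every generalised eigenvector v of λ).

  λ = 6: largest Jordan block has size 2, contributing (x − 6)^2

So m_A(x) = (x - 6)^2 = x^2 - 12*x + 36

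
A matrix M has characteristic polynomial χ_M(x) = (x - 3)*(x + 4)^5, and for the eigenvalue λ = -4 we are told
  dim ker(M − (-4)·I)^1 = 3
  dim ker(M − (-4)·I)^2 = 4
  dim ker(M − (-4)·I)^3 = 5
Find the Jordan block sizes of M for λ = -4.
Block sizes for λ = -4: [3, 1, 1]

From the dimensions of kernels of powers, the number of Jordan blocks of size at least j is d_j − d_{j−1} where d_j = dim ker(N^j) (with d_0 = 0). Computing the differences gives [3, 1, 1].
The number of blocks of size exactly k is (#blocks of size ≥ k) − (#blocks of size ≥ k + 1), so the partition is: 2 block(s) of size 1, 1 block(s) of size 3.
In nonincreasing order the block sizes are [3, 1, 1].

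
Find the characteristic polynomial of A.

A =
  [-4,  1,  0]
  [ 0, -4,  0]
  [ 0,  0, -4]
x^3 + 12*x^2 + 48*x + 64

Expanding det(x·I − A) (e.g. by cofactor expansion or by noting that A is similar to its Jordan form J, which has the same characteristic polynomial as A) gives
  χ_A(x) = x^3 + 12*x^2 + 48*x + 64
which factors as (x + 4)^3. The eigenvalues (with algebraic multiplicities) are λ = -4 with multiplicity 3.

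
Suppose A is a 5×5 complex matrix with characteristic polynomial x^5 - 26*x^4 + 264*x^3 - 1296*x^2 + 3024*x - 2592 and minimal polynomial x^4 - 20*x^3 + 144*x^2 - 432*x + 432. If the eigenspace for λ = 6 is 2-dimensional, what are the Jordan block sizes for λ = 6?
Block sizes for λ = 6: [3, 1]

Step 1 — from the characteristic polynomial, algebraic multiplicity of λ = 6 is 4. From dim ker(A − (6)·I) = 2, there are exactly 2 Jordan blocks for λ = 6.
Step 2 — from the minimal polynomial, the factor (x − 6)^3 tells us the largest block for λ = 6 has size 3.
Step 3 — with total size 4, 2 blocks, and largest block 3, the block sizes (in nonincreasing order) are [3, 1].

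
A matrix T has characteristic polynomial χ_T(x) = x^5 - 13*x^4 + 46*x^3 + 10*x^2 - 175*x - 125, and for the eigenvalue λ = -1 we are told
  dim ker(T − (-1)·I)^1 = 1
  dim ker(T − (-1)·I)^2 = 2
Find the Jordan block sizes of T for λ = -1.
Block sizes for λ = -1: [2]

From the dimensions of kernels of powers, the number of Jordan blocks of size at least j is d_j − d_{j−1} where d_j = dim ker(N^j) (with d_0 = 0). Computing the differences gives [1, 1].
The number of blocks of size exactly k is (#blocks of size ≥ k) − (#blocks of size ≥ k + 1), so the partition is: 1 block(s) of size 2.
In nonincreasing order the block sizes are [2].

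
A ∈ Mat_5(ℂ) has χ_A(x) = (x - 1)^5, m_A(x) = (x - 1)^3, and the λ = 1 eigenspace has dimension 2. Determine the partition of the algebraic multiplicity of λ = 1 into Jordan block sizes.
Block sizes for λ = 1: [3, 2]

Step 1 — from the characteristic polynomial, algebraic multiplicity of λ = 1 is 5. From dim ker(A − (1)·I) = 2, there are exactly 2 Jordan blocks for λ = 1.
Step 2 — from the minimal polynomial, the factor (x − 1)^3 tells us the largest block for λ = 1 has size 3.
Step 3 — with total size 5, 2 blocks, and largest block 3, the block sizes (in nonincreasing order) are [3, 2].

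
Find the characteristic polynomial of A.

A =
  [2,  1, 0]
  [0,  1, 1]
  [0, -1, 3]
x^3 - 6*x^2 + 12*x - 8

Expanding det(x·I − A) (e.g. by cofactor expansion or by noting that A is similar to its Jordan form J, which has the same characteristic polynomial as A) gives
  χ_A(x) = x^3 - 6*x^2 + 12*x - 8
which factors as (x - 2)^3. The eigenvalues (with algebraic multiplicities) are λ = 2 with multiplicity 3.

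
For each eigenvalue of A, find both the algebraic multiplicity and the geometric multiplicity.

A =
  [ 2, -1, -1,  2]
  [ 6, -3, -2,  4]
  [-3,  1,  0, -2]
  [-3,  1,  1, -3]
λ = -1: alg = 4, geom = 3

Step 1 — factor the characteristic polynomial to read off the algebraic multiplicities:
  χ_A(x) = (x + 1)^4

Step 2 — compute geometric multiplicities via the rank-nullity identity g(λ) = n − rank(A − λI):
  rank(A − (-1)·I) = 1, so dim ker(A − (-1)·I) = n − 1 = 3

Summary:
  λ = -1: algebraic multiplicity = 4, geometric multiplicity = 3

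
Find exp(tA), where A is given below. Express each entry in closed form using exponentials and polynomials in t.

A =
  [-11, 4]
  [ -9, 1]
e^{tA} =
  [-6*t*exp(-5*t) + exp(-5*t), 4*t*exp(-5*t)]
  [-9*t*exp(-5*t), 6*t*exp(-5*t) + exp(-5*t)]

Strategy: write A = P · J · P⁻¹ where J is a Jordan canonical form, so e^{tA} = P · e^{tJ} · P⁻¹, and e^{tJ} can be computed block-by-block.

A has Jordan form
J =
  [-5,  1]
  [ 0, -5]
(up to reordering of blocks).

Per-block formulas:
  For a 2×2 Jordan block J_2(-5): exp(t · J_2(-5)) = e^(-5t)·(I + t·N), where N is the 2×2 nilpotent shift.

After assembling e^{tJ} and conjugating by P, we get:

e^{tA} =
  [-6*t*exp(-5*t) + exp(-5*t), 4*t*exp(-5*t)]
  [-9*t*exp(-5*t), 6*t*exp(-5*t) + exp(-5*t)]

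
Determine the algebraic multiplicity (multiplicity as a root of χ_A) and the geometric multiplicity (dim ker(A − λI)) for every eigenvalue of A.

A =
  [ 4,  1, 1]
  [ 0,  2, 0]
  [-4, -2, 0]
λ = 2: alg = 3, geom = 2

Step 1 — factor the characteristic polynomial to read off the algebraic multiplicities:
  χ_A(x) = (x - 2)^3

Step 2 — compute geometric multiplicities via the rank-nullity identity g(λ) = n − rank(A − λI):
  rank(A − (2)·I) = 1, so dim ker(A − (2)·I) = n − 1 = 2

Summary:
  λ = 2: algebraic multiplicity = 3, geometric multiplicity = 2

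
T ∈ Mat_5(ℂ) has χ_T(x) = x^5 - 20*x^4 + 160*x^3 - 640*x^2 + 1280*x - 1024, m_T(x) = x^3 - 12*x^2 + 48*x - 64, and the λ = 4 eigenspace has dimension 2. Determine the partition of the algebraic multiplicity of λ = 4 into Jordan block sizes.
Block sizes for λ = 4: [3, 2]

Step 1 — from the characteristic polynomial, algebraic multiplicity of λ = 4 is 5. From dim ker(T − (4)·I) = 2, there are exactly 2 Jordan blocks for λ = 4.
Step 2 — from the minimal polynomial, the factor (x − 4)^3 tells us the largest block for λ = 4 has size 3.
Step 3 — with total size 5, 2 blocks, and largest block 3, the block sizes (in nonincreasing order) are [3, 2].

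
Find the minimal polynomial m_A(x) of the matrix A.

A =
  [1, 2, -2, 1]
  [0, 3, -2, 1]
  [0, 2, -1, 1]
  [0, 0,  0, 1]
x^2 - 2*x + 1

The characteristic polynomial is χ_A(x) = (x - 1)^4, so the eigenvalues are known. The minimal polynomial is
  m_A(x) = Π_λ (x − λ)^{k_λ}
where k_λ is the size of the *largest* Jordan block for λ (equivalently, the smallest k with (A − λI)^k v = 0 for every generalised eigenvector v of λ).

  λ = 1: largest Jordan block has size 2, contributing (x − 1)^2

So m_A(x) = (x - 1)^2 = x^2 - 2*x + 1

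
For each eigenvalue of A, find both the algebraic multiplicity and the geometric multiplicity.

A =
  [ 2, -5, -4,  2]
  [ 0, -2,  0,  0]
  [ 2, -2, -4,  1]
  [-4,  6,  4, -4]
λ = -2: alg = 4, geom = 2

Step 1 — factor the characteristic polynomial to read off the algebraic multiplicities:
  χ_A(x) = (x + 2)^4

Step 2 — compute geometric multiplicities via the rank-nullity identity g(λ) = n − rank(A − λI):
  rank(A − (-2)·I) = 2, so dim ker(A − (-2)·I) = n − 2 = 2

Summary:
  λ = -2: algebraic multiplicity = 4, geometric multiplicity = 2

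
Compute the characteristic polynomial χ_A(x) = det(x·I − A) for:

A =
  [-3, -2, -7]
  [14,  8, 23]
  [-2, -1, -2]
x^3 - 3*x^2 + 3*x - 1

Expanding det(x·I − A) (e.g. by cofactor expansion or by noting that A is similar to its Jordan form J, which has the same characteristic polynomial as A) gives
  χ_A(x) = x^3 - 3*x^2 + 3*x - 1
which factors as (x - 1)^3. The eigenvalues (with algebraic multiplicities) are λ = 1 with multiplicity 3.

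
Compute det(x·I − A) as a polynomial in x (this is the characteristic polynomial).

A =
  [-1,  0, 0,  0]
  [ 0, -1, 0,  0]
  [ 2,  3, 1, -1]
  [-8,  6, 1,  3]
x^4 - 2*x^3 - 3*x^2 + 4*x + 4

Expanding det(x·I − A) (e.g. by cofactor expansion or by noting that A is similar to its Jordan form J, which has the same characteristic polynomial as A) gives
  χ_A(x) = x^4 - 2*x^3 - 3*x^2 + 4*x + 4
which factors as (x - 2)^2*(x + 1)^2. The eigenvalues (with algebraic multiplicities) are λ = -1 with multiplicity 2, λ = 2 with multiplicity 2.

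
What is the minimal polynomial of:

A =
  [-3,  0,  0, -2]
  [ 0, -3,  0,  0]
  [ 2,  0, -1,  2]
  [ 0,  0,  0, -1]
x^2 + 4*x + 3

The characteristic polynomial is χ_A(x) = (x + 1)^2*(x + 3)^2, so the eigenvalues are known. The minimal polynomial is
  m_A(x) = Π_λ (x − λ)^{k_λ}
where k_λ is the size of the *largest* Jordan block for λ (equivalently, the smallest k with (A − λI)^k v = 0 for every generalised eigenvector v of λ).

  λ = -3: largest Jordan block has size 1, contributing (x + 3)
  λ = -1: largest Jordan block has size 1, contributing (x + 1)

So m_A(x) = (x + 1)*(x + 3) = x^2 + 4*x + 3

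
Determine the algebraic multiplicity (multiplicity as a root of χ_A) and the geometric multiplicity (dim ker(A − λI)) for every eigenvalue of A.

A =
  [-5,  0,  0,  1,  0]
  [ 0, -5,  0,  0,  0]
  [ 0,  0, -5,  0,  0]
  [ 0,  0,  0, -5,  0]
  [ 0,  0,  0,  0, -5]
λ = -5: alg = 5, geom = 4

Step 1 — factor the characteristic polynomial to read off the algebraic multiplicities:
  χ_A(x) = (x + 5)^5

Step 2 — compute geometric multiplicities via the rank-nullity identity g(λ) = n − rank(A − λI):
  rank(A − (-5)·I) = 1, so dim ker(A − (-5)·I) = n − 1 = 4

Summary:
  λ = -5: algebraic multiplicity = 5, geometric multiplicity = 4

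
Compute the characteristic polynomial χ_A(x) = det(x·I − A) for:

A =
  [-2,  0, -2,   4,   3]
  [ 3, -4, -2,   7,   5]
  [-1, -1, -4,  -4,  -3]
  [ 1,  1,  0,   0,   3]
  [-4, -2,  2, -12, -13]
x^5 + 23*x^4 + 211*x^3 + 965*x^2 + 2200*x + 2000

Expanding det(x·I − A) (e.g. by cofactor expansion or by noting that A is similar to its Jordan form J, which has the same characteristic polynomial as A) gives
  χ_A(x) = x^5 + 23*x^4 + 211*x^3 + 965*x^2 + 2200*x + 2000
which factors as (x + 4)^2*(x + 5)^3. The eigenvalues (with algebraic multiplicities) are λ = -5 with multiplicity 3, λ = -4 with multiplicity 2.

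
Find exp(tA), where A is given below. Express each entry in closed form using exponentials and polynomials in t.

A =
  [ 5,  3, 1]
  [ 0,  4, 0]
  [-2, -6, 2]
e^{tA} =
  [2*exp(4*t) - exp(3*t), 3*exp(4*t) - 3*exp(3*t), exp(4*t) - exp(3*t)]
  [0, exp(4*t), 0]
  [-2*exp(4*t) + 2*exp(3*t), -6*exp(4*t) + 6*exp(3*t), -exp(4*t) + 2*exp(3*t)]

Strategy: write A = P · J · P⁻¹ where J is a Jordan canonical form, so e^{tA} = P · e^{tJ} · P⁻¹, and e^{tJ} can be computed block-by-block.

A has Jordan form
J =
  [3, 0, 0]
  [0, 4, 0]
  [0, 0, 4]
(up to reordering of blocks).

Per-block formulas:
  For a 1×1 block at λ = 4: exp(t · [4]) = [e^(4t)].
  For a 1×1 block at λ = 3: exp(t · [3]) = [e^(3t)].

After assembling e^{tJ} and conjugating by P, we get:

e^{tA} =
  [2*exp(4*t) - exp(3*t), 3*exp(4*t) - 3*exp(3*t), exp(4*t) - exp(3*t)]
  [0, exp(4*t), 0]
  [-2*exp(4*t) + 2*exp(3*t), -6*exp(4*t) + 6*exp(3*t), -exp(4*t) + 2*exp(3*t)]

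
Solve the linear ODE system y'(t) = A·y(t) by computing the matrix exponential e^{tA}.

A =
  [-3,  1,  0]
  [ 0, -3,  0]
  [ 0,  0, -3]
e^{tA} =
  [exp(-3*t), t*exp(-3*t), 0]
  [0, exp(-3*t), 0]
  [0, 0, exp(-3*t)]

Strategy: write A = P · J · P⁻¹ where J is a Jordan canonical form, so e^{tA} = P · e^{tJ} · P⁻¹, and e^{tJ} can be computed block-by-block.

A has Jordan form
J =
  [-3,  1,  0]
  [ 0, -3,  0]
  [ 0,  0, -3]
(up to reordering of blocks).

Per-block formulas:
  For a 2×2 Jordan block J_2(-3): exp(t · J_2(-3)) = e^(-3t)·(I + t·N), where N is the 2×2 nilpotent shift.
  For a 1×1 block at λ = -3: exp(t · [-3]) = [e^(-3t)].

After assembling e^{tJ} and conjugating by P, we get:

e^{tA} =
  [exp(-3*t), t*exp(-3*t), 0]
  [0, exp(-3*t), 0]
  [0, 0, exp(-3*t)]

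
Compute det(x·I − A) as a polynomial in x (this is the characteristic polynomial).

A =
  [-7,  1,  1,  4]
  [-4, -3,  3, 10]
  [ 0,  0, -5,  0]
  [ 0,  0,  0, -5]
x^4 + 20*x^3 + 150*x^2 + 500*x + 625

Expanding det(x·I − A) (e.g. by cofactor expansion or by noting that A is similar to its Jordan form J, which has the same characteristic polynomial as A) gives
  χ_A(x) = x^4 + 20*x^3 + 150*x^2 + 500*x + 625
which factors as (x + 5)^4. The eigenvalues (with algebraic multiplicities) are λ = -5 with multiplicity 4.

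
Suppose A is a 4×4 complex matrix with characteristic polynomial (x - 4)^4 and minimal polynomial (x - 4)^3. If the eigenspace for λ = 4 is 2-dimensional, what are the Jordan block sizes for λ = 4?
Block sizes for λ = 4: [3, 1]

Step 1 — from the characteristic polynomial, algebraic multiplicity of λ = 4 is 4. From dim ker(A − (4)·I) = 2, there are exactly 2 Jordan blocks for λ = 4.
Step 2 — from the minimal polynomial, the factor (x − 4)^3 tells us the largest block for λ = 4 has size 3.
Step 3 — with total size 4, 2 blocks, and largest block 3, the block sizes (in nonincreasing order) are [3, 1].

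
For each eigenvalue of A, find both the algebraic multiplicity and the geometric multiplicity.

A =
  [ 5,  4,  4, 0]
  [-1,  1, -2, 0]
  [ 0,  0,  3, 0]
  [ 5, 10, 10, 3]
λ = 3: alg = 4, geom = 3

Step 1 — factor the characteristic polynomial to read off the algebraic multiplicities:
  χ_A(x) = (x - 3)^4

Step 2 — compute geometric multiplicities via the rank-nullity identity g(λ) = n − rank(A − λI):
  rank(A − (3)·I) = 1, so dim ker(A − (3)·I) = n − 1 = 3

Summary:
  λ = 3: algebraic multiplicity = 4, geometric multiplicity = 3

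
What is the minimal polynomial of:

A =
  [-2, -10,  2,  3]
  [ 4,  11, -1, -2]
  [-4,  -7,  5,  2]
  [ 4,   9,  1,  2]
x^3 - 12*x^2 + 48*x - 64

The characteristic polynomial is χ_A(x) = (x - 4)^4, so the eigenvalues are known. The minimal polynomial is
  m_A(x) = Π_λ (x − λ)^{k_λ}
where k_λ is the size of the *largest* Jordan block for λ (equivalently, the smallest k with (A − λI)^k v = 0 for every generalised eigenvector v of λ).

  λ = 4: largest Jordan block has size 3, contributing (x − 4)^3

So m_A(x) = (x - 4)^3 = x^3 - 12*x^2 + 48*x - 64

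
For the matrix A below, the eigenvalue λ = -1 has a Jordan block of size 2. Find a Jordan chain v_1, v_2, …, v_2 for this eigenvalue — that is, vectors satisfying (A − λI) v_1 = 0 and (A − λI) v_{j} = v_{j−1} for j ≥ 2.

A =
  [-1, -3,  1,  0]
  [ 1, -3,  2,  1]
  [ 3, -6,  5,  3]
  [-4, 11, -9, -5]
A Jordan chain for λ = -1 of length 2:
v_1 = (0, 1, 3, -4)ᵀ
v_2 = (1, 0, 0, 0)ᵀ

Let N = A − (-1)·I. We want v_2 with N^2 v_2 = 0 but N^1 v_2 ≠ 0; then v_{j-1} := N · v_j for j = 2, …, 2.

Pick v_2 = (1, 0, 0, 0)ᵀ.
Then v_1 = N · v_2 = (0, 1, 3, -4)ᵀ.

Sanity check: (A − (-1)·I) v_1 = (0, 0, 0, 0)ᵀ = 0. ✓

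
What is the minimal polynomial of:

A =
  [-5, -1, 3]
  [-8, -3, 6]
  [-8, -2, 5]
x^2 + 2*x + 1

The characteristic polynomial is χ_A(x) = (x + 1)^3, so the eigenvalues are known. The minimal polynomial is
  m_A(x) = Π_λ (x − λ)^{k_λ}
where k_λ is the size of the *largest* Jordan block for λ (equivalently, the smallest k with (A − λI)^k v = 0 for every generalised eigenvector v of λ).

  λ = -1: largest Jordan block has size 2, contributing (x + 1)^2

So m_A(x) = (x + 1)^2 = x^2 + 2*x + 1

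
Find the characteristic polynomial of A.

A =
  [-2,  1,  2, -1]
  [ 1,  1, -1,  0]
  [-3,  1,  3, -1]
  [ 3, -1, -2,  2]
x^4 - 4*x^3 + 6*x^2 - 4*x + 1

Expanding det(x·I − A) (e.g. by cofactor expansion or by noting that A is similar to its Jordan form J, which has the same characteristic polynomial as A) gives
  χ_A(x) = x^4 - 4*x^3 + 6*x^2 - 4*x + 1
which factors as (x - 1)^4. The eigenvalues (with algebraic multiplicities) are λ = 1 with multiplicity 4.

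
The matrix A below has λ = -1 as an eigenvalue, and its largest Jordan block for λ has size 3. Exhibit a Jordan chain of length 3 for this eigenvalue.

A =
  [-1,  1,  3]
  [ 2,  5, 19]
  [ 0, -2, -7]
A Jordan chain for λ = -1 of length 3:
v_1 = (2, 12, -4)ᵀ
v_2 = (0, 2, 0)ᵀ
v_3 = (1, 0, 0)ᵀ

Let N = A − (-1)·I. We want v_3 with N^3 v_3 = 0 but N^2 v_3 ≠ 0; then v_{j-1} := N · v_j for j = 3, …, 2.

Pick v_3 = (1, 0, 0)ᵀ.
Then v_2 = N · v_3 = (0, 2, 0)ᵀ.
Then v_1 = N · v_2 = (2, 12, -4)ᵀ.

Sanity check: (A − (-1)·I) v_1 = (0, 0, 0)ᵀ = 0. ✓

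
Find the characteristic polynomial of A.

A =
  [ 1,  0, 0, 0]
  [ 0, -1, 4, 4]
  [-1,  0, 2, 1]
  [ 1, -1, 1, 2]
x^4 - 4*x^3 + 6*x^2 - 4*x + 1

Expanding det(x·I − A) (e.g. by cofactor expansion or by noting that A is similar to its Jordan form J, which has the same characteristic polynomial as A) gives
  χ_A(x) = x^4 - 4*x^3 + 6*x^2 - 4*x + 1
which factors as (x - 1)^4. The eigenvalues (with algebraic multiplicities) are λ = 1 with multiplicity 4.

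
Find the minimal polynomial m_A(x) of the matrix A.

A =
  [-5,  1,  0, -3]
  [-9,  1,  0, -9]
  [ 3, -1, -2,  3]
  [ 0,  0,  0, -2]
x^2 + 4*x + 4

The characteristic polynomial is χ_A(x) = (x + 2)^4, so the eigenvalues are known. The minimal polynomial is
  m_A(x) = Π_λ (x − λ)^{k_λ}
where k_λ is the size of the *largest* Jordan block for λ (equivalently, the smallest k with (A − λI)^k v = 0 for every generalised eigenvector v of λ).

  λ = -2: largest Jordan block has size 2, contributing (x + 2)^2

So m_A(x) = (x + 2)^2 = x^2 + 4*x + 4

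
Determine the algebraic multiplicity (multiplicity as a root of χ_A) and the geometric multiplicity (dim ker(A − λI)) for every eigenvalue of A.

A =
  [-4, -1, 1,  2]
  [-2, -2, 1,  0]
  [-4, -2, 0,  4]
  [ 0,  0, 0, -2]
λ = -2: alg = 4, geom = 2

Step 1 — factor the characteristic polynomial to read off the algebraic multiplicities:
  χ_A(x) = (x + 2)^4

Step 2 — compute geometric multiplicities via the rank-nullity identity g(λ) = n − rank(A − λI):
  rank(A − (-2)·I) = 2, so dim ker(A − (-2)·I) = n − 2 = 2

Summary:
  λ = -2: algebraic multiplicity = 4, geometric multiplicity = 2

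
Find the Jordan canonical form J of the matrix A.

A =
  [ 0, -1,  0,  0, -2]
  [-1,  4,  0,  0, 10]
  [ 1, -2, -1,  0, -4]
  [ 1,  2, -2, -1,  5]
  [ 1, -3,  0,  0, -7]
J_3(-1) ⊕ J_2(-1)

The characteristic polynomial is
  det(x·I − A) = x^5 + 5*x^4 + 10*x^3 + 10*x^2 + 5*x + 1 = (x + 1)^5

Eigenvalues and multiplicities (the geometric multiplicity of λ is n − rank(A − λI), which equals the number of Jordan blocks for λ):
  λ = -1: algebraic multiplicity = 5, geometric multiplicity = 2

Determining the block sizes for each eigenvalue:
  λ = -1: with am = 5 and gm = 2, the partition is not yet determined (e.g. several partitions of 5 into 2 parts exist). Let N = A − (-1)·I. Computing rank(N^1) = 3, rank(N^2) = 1, rank(N^3) = 0; the number of blocks of size ≥ j is rank(N^{j−1}) − rank(N^j), giving [2, 2, 1]. So we have 1 block(s) of size 3, 1 block(s) of size 2 → block sizes [3, 2]

Assembling the blocks gives a Jordan form
J =
  [-1,  1,  0,  0,  0]
  [ 0, -1,  1,  0,  0]
  [ 0,  0, -1,  0,  0]
  [ 0,  0,  0, -1,  1]
  [ 0,  0,  0,  0, -1]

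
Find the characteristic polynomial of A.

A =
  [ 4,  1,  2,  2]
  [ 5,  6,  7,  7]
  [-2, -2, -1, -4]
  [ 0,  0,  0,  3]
x^4 - 12*x^3 + 54*x^2 - 108*x + 81

Expanding det(x·I − A) (e.g. by cofactor expansion or by noting that A is similar to its Jordan form J, which has the same characteristic polynomial as A) gives
  χ_A(x) = x^4 - 12*x^3 + 54*x^2 - 108*x + 81
which factors as (x - 3)^4. The eigenvalues (with algebraic multiplicities) are λ = 3 with multiplicity 4.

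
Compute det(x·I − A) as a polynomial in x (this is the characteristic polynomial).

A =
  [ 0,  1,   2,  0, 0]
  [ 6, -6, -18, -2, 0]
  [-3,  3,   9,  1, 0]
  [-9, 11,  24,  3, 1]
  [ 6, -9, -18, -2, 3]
x^5 - 9*x^4 + 27*x^3 - 27*x^2

Expanding det(x·I − A) (e.g. by cofactor expansion or by noting that A is similar to its Jordan form J, which has the same characteristic polynomial as A) gives
  χ_A(x) = x^5 - 9*x^4 + 27*x^3 - 27*x^2
which factors as x^2*(x - 3)^3. The eigenvalues (with algebraic multiplicities) are λ = 0 with multiplicity 2, λ = 3 with multiplicity 3.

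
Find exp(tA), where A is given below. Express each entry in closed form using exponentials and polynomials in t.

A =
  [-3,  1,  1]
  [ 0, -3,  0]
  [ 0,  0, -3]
e^{tA} =
  [exp(-3*t), t*exp(-3*t), t*exp(-3*t)]
  [0, exp(-3*t), 0]
  [0, 0, exp(-3*t)]

Strategy: write A = P · J · P⁻¹ where J is a Jordan canonical form, so e^{tA} = P · e^{tJ} · P⁻¹, and e^{tJ} can be computed block-by-block.

A has Jordan form
J =
  [-3,  1,  0]
  [ 0, -3,  0]
  [ 0,  0, -3]
(up to reordering of blocks).

Per-block formulas:
  For a 2×2 Jordan block J_2(-3): exp(t · J_2(-3)) = e^(-3t)·(I + t·N), where N is the 2×2 nilpotent shift.
  For a 1×1 block at λ = -3: exp(t · [-3]) = [e^(-3t)].

After assembling e^{tJ} and conjugating by P, we get:

e^{tA} =
  [exp(-3*t), t*exp(-3*t), t*exp(-3*t)]
  [0, exp(-3*t), 0]
  [0, 0, exp(-3*t)]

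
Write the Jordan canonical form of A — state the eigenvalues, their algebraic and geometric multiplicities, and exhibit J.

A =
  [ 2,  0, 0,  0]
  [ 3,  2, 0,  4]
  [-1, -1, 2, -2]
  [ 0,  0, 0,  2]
J_3(2) ⊕ J_1(2)

The characteristic polynomial is
  det(x·I − A) = x^4 - 8*x^3 + 24*x^2 - 32*x + 16 = (x - 2)^4

Eigenvalues and multiplicities (the geometric multiplicity of λ is n − rank(A − λI), which equals the number of Jordan blocks for λ):
  λ = 2: algebraic multiplicity = 4, geometric multiplicity = 2

Determining the block sizes for each eigenvalue:
  λ = 2: with am = 4 and gm = 2, the partition is not yet determined (e.g. several partitions of 4 into 2 parts exist). Let N = A − (2)·I. Computing rank(N^1) = 2, rank(N^2) = 1, rank(N^3) = 0; the number of blocks of size ≥ j is rank(N^{j−1}) − rank(N^j), giving [2, 1, 1]. So we have 1 block(s) of size 3, 1 block(s) of size 1 → block sizes [3, 1]

Assembling the blocks gives a Jordan form
J =
  [2, 1, 0, 0]
  [0, 2, 1, 0]
  [0, 0, 2, 0]
  [0, 0, 0, 2]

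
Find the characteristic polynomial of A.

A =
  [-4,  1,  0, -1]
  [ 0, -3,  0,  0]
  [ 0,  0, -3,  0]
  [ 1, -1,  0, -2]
x^4 + 12*x^3 + 54*x^2 + 108*x + 81

Expanding det(x·I − A) (e.g. by cofactor expansion or by noting that A is similar to its Jordan form J, which has the same characteristic polynomial as A) gives
  χ_A(x) = x^4 + 12*x^3 + 54*x^2 + 108*x + 81
which factors as (x + 3)^4. The eigenvalues (with algebraic multiplicities) are λ = -3 with multiplicity 4.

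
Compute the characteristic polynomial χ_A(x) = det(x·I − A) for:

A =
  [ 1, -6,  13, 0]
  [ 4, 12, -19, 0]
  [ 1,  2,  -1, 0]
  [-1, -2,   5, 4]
x^4 - 16*x^3 + 96*x^2 - 256*x + 256

Expanding det(x·I − A) (e.g. by cofactor expansion or by noting that A is similar to its Jordan form J, which has the same characteristic polynomial as A) gives
  χ_A(x) = x^4 - 16*x^3 + 96*x^2 - 256*x + 256
which factors as (x - 4)^4. The eigenvalues (with algebraic multiplicities) are λ = 4 with multiplicity 4.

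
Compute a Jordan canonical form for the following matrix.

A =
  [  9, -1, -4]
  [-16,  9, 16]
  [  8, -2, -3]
J_2(5) ⊕ J_1(5)

The characteristic polynomial is
  det(x·I − A) = x^3 - 15*x^2 + 75*x - 125 = (x - 5)^3

Eigenvalues and multiplicities (the geometric multiplicity of λ is n − rank(A − λI), which equals the number of Jordan blocks for λ):
  λ = 5: algebraic multiplicity = 3, geometric multiplicity = 2

Determining the block sizes for each eigenvalue:
  λ = 5: 2 blocks summing to 3 forces exactly one block of size 2 and the rest size 1 → block sizes [2, 1]

Assembling the blocks gives a Jordan form
J =
  [5, 1, 0]
  [0, 5, 0]
  [0, 0, 5]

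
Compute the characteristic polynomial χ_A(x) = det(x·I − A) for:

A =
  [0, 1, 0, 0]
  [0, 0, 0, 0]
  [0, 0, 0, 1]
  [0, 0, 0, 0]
x^4

Expanding det(x·I − A) (e.g. by cofactor expansion or by noting that A is similar to its Jordan form J, which has the same characteristic polynomial as A) gives
  χ_A(x) = x^4
which factors as x^4. The eigenvalues (with algebraic multiplicities) are λ = 0 with multiplicity 4.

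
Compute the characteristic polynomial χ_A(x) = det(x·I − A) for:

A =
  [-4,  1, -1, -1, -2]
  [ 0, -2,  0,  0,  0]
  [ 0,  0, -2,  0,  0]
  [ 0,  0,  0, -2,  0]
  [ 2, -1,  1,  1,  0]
x^5 + 10*x^4 + 40*x^3 + 80*x^2 + 80*x + 32

Expanding det(x·I − A) (e.g. by cofactor expansion or by noting that A is similar to its Jordan form J, which has the same characteristic polynomial as A) gives
  χ_A(x) = x^5 + 10*x^4 + 40*x^3 + 80*x^2 + 80*x + 32
which factors as (x + 2)^5. The eigenvalues (with algebraic multiplicities) are λ = -2 with multiplicity 5.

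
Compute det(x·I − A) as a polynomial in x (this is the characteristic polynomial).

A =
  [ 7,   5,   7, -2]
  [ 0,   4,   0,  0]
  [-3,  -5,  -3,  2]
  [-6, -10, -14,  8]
x^4 - 16*x^3 + 96*x^2 - 256*x + 256

Expanding det(x·I − A) (e.g. by cofactor expansion or by noting that A is similar to its Jordan form J, which has the same characteristic polynomial as A) gives
  χ_A(x) = x^4 - 16*x^3 + 96*x^2 - 256*x + 256
which factors as (x - 4)^4. The eigenvalues (with algebraic multiplicities) are λ = 4 with multiplicity 4.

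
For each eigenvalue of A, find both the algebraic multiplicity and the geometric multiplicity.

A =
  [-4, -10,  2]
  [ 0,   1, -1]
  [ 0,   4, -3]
λ = -4: alg = 1, geom = 1; λ = -1: alg = 2, geom = 1

Step 1 — factor the characteristic polynomial to read off the algebraic multiplicities:
  χ_A(x) = (x + 1)^2*(x + 4)

Step 2 — compute geometric multiplicities via the rank-nullity identity g(λ) = n − rank(A − λI):
  rank(A − (-4)·I) = 2, so dim ker(A − (-4)·I) = n − 2 = 1
  rank(A − (-1)·I) = 2, so dim ker(A − (-1)·I) = n − 2 = 1

Summary:
  λ = -4: algebraic multiplicity = 1, geometric multiplicity = 1
  λ = -1: algebraic multiplicity = 2, geometric multiplicity = 1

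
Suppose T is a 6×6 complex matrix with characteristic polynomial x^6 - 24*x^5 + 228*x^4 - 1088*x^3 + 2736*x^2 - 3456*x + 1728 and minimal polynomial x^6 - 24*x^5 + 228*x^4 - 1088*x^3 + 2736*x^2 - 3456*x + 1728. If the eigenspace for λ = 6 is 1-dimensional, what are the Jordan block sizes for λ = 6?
Block sizes for λ = 6: [3]

Step 1 — from the characteristic polynomial, algebraic multiplicity of λ = 6 is 3. From dim ker(T − (6)·I) = 1, there are exactly 1 Jordan blocks for λ = 6.
Step 2 — from the minimal polynomial, the factor (x − 6)^3 tells us the largest block for λ = 6 has size 3.
Step 3 — with total size 3, 1 blocks, and largest block 3, the block sizes (in nonincreasing order) are [3].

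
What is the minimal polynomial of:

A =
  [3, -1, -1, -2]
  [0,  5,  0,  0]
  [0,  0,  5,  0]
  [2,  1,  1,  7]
x^2 - 10*x + 25

The characteristic polynomial is χ_A(x) = (x - 5)^4, so the eigenvalues are known. The minimal polynomial is
  m_A(x) = Π_λ (x − λ)^{k_λ}
where k_λ is the size of the *largest* Jordan block for λ (equivalently, the smallest k with (A − λI)^k v = 0 for every generalised eigenvector v of λ).

  λ = 5: largest Jordan block has size 2, contributing (x − 5)^2

So m_A(x) = (x - 5)^2 = x^2 - 10*x + 25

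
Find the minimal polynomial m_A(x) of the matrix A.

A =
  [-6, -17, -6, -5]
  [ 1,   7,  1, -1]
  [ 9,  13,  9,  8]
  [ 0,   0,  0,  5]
x^4 - 15*x^3 + 75*x^2 - 125*x

The characteristic polynomial is χ_A(x) = x*(x - 5)^3, so the eigenvalues are known. The minimal polynomial is
  m_A(x) = Π_λ (x − λ)^{k_λ}
where k_λ is the size of the *largest* Jordan block for λ (equivalently, the smallest k with (A − λI)^k v = 0 for every generalised eigenvector v of λ).

  λ = 0: largest Jordan block has size 1, contributing (x − 0)
  λ = 5: largest Jordan block has size 3, contributing (x − 5)^3

So m_A(x) = x*(x - 5)^3 = x^4 - 15*x^3 + 75*x^2 - 125*x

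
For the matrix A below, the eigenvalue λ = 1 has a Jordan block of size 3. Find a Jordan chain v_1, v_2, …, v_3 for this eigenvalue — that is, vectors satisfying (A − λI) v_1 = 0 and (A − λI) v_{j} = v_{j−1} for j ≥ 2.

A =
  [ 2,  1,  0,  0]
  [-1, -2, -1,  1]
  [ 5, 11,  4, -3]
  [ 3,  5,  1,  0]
A Jordan chain for λ = 1 of length 3:
v_1 = (-2, 2, -10, -6)ᵀ
v_2 = (1, -3, 11, 5)ᵀ
v_3 = (0, 1, 0, 0)ᵀ

Let N = A − (1)·I. We want v_3 with N^3 v_3 = 0 but N^2 v_3 ≠ 0; then v_{j-1} := N · v_j for j = 3, …, 2.

Pick v_3 = (0, 1, 0, 0)ᵀ.
Then v_2 = N · v_3 = (1, -3, 11, 5)ᵀ.
Then v_1 = N · v_2 = (-2, 2, -10, -6)ᵀ.

Sanity check: (A − (1)·I) v_1 = (0, 0, 0, 0)ᵀ = 0. ✓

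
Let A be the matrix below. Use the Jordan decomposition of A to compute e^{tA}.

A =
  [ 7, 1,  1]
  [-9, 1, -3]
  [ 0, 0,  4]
e^{tA} =
  [3*t*exp(4*t) + exp(4*t), t*exp(4*t), t*exp(4*t)]
  [-9*t*exp(4*t), -3*t*exp(4*t) + exp(4*t), -3*t*exp(4*t)]
  [0, 0, exp(4*t)]

Strategy: write A = P · J · P⁻¹ where J is a Jordan canonical form, so e^{tA} = P · e^{tJ} · P⁻¹, and e^{tJ} can be computed block-by-block.

A has Jordan form
J =
  [4, 1, 0]
  [0, 4, 0]
  [0, 0, 4]
(up to reordering of blocks).

Per-block formulas:
  For a 2×2 Jordan block J_2(4): exp(t · J_2(4)) = e^(4t)·(I + t·N), where N is the 2×2 nilpotent shift.
  For a 1×1 block at λ = 4: exp(t · [4]) = [e^(4t)].

After assembling e^{tJ} and conjugating by P, we get:

e^{tA} =
  [3*t*exp(4*t) + exp(4*t), t*exp(4*t), t*exp(4*t)]
  [-9*t*exp(4*t), -3*t*exp(4*t) + exp(4*t), -3*t*exp(4*t)]
  [0, 0, exp(4*t)]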